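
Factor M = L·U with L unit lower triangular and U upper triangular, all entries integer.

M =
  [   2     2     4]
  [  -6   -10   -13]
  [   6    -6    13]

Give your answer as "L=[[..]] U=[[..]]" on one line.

L=[[1,0,0],[-3,1,0],[3,3,1]] U=[[2,2,4],[0,-4,-1],[0,0,4]]

  r1 -= -3·r0 → [0,-4,-1]
  r2 -= 3·r0 → [0,-12,1]
  r2 -= 3·r1 → [0,0,4]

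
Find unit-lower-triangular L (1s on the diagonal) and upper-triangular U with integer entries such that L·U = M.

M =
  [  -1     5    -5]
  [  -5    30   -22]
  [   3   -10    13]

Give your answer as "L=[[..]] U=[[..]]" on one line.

  row1 -= 5·row0 → [0,5,3]
  row2 -= -3·row0 → [0,5,-2]
  row2 -= 1·row1 → [0,0,-5]

L=[[1,0,0],[5,1,0],[-3,1,1]] U=[[-1,5,-5],[0,5,3],[0,0,-5]]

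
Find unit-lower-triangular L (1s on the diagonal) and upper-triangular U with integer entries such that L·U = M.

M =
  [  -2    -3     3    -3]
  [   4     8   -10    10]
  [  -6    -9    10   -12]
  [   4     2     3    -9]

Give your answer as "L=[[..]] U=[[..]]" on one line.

  R1 -= -2·R0 → [0,2,-4,4]
  R2 -= 3·R0 → [0,0,1,-3]
  R3 -= -2·R0 → [0,-4,9,-15]
  R2 -= 0·R1 → [0,0,1,-3]
  R3 -= -2·R1 → [0,0,1,-7]
  R3 -= 1·R2 → [0,0,0,-4]

L=[[1,0,0,0],[-2,1,0,0],[3,0,1,0],[-2,-2,1,1]] U=[[-2,-3,3,-3],[0,2,-4,4],[0,0,1,-3],[0,0,0,-4]]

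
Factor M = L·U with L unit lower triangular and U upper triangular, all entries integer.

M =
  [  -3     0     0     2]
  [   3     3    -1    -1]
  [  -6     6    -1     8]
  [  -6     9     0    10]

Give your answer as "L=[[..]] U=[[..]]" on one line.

  row1 -= -1·row0 → [0,3,-1,1]
  row2 -= 2·row0 → [0,6,-1,4]
  row3 -= 2·row0 → [0,9,0,6]
  row2 -= 2·row1 → [0,0,1,2]
  row3 -= 3·row1 → [0,0,3,3]
  row3 -= 3·row2 → [0,0,0,-3]

L=[[1,0,0,0],[-1,1,0,0],[2,2,1,0],[2,3,3,1]] U=[[-3,0,0,2],[0,3,-1,1],[0,0,1,2],[0,0,0,-3]]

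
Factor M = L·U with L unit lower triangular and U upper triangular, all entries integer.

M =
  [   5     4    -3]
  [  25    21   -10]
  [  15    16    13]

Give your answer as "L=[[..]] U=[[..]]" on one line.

  row1 -= 5·row0 → [0,1,5]
  row2 -= 3·row0 → [0,4,22]
  row2 -= 4·row1 → [0,0,2]

L=[[1,0,0],[5,1,0],[3,4,1]] U=[[5,4,-3],[0,1,5],[0,0,2]]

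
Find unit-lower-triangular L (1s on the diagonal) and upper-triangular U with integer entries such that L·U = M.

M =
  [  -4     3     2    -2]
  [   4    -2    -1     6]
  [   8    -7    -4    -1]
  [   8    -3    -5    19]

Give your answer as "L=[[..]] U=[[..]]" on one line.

L=[[1,0,0,0],[-1,1,0,0],[-2,-1,1,0],[-2,3,-4,1]] U=[[-4,3,2,-2],[0,1,1,4],[0,0,1,-1],[0,0,0,-1]]

  R1 -= -1·R0 → [0,1,1,4]
  R2 -= -2·R0 → [0,-1,0,-5]
  R3 -= -2·R0 → [0,3,-1,15]
  R2 -= -1·R1 → [0,0,1,-1]
  R3 -= 3·R1 → [0,0,-4,3]
  R3 -= -4·R2 → [0,0,0,-1]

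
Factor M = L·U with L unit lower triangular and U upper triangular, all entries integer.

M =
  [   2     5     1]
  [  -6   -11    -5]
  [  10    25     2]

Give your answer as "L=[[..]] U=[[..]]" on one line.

  row1 -= -3·row0 → [0,4,-2]
  row2 -= 5·row0 → [0,0,-3]
  row2 -= 0·row1 → [0,0,-3]

L=[[1,0,0],[-3,1,0],[5,0,1]] U=[[2,5,1],[0,4,-2],[0,0,-3]]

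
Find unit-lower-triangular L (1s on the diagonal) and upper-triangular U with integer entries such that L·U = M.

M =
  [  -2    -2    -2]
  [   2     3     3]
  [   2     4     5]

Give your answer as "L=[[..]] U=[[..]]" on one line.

L=[[1,0,0],[-1,1,0],[-1,2,1]] U=[[-2,-2,-2],[0,1,1],[0,0,1]]

  R1 -= -1·R0 → [0,1,1]
  R2 -= -1·R0 → [0,2,3]
  R2 -= 2·R1 → [0,0,1]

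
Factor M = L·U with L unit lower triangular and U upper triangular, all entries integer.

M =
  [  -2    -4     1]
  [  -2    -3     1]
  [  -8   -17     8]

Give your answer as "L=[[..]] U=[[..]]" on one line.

L=[[1,0,0],[1,1,0],[4,-1,1]] U=[[-2,-4,1],[0,1,0],[0,0,4]]

  R1 -= 1·R0 → [0,1,0]
  R2 -= 4·R0 → [0,-1,4]
  R2 -= -1·R1 → [0,0,4]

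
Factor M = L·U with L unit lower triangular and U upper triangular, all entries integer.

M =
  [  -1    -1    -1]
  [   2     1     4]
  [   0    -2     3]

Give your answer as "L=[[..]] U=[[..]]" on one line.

L=[[1,0,0],[-2,1,0],[0,2,1]] U=[[-1,-1,-1],[0,-1,2],[0,0,-1]]

  row1 -= -2·row0 → [0,-1,2]
  row2 -= 0·row0 → [0,-2,3]
  row2 -= 2·row1 → [0,0,-1]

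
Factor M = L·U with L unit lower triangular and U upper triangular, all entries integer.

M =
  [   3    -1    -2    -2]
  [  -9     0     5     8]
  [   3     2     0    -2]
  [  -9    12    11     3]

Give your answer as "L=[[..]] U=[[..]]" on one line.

  r1 -= -3·r0 → [0,-3,-1,2]
  r2 -= 1·r0 → [0,3,2,0]
  r3 -= -3·r0 → [0,9,5,-3]
  r2 -= -1·r1 → [0,0,1,2]
  r3 -= -3·r1 → [0,0,2,3]
  r3 -= 2·r2 → [0,0,0,-1]

L=[[1,0,0,0],[-3,1,0,0],[1,-1,1,0],[-3,-3,2,1]] U=[[3,-1,-2,-2],[0,-3,-1,2],[0,0,1,2],[0,0,0,-1]]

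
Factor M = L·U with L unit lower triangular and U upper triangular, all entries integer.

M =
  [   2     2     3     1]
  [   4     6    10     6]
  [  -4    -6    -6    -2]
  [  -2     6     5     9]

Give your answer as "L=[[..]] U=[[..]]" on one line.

L=[[1,0,0,0],[2,1,0,0],[-2,-1,1,0],[-1,4,-2,1]] U=[[2,2,3,1],[0,2,4,4],[0,0,4,4],[0,0,0,2]]

  r1 -= 2·r0 → [0,2,4,4]
  r2 -= -2·r0 → [0,-2,0,0]
  r3 -= -1·r0 → [0,8,8,10]
  r2 -= -1·r1 → [0,0,4,4]
  r3 -= 4·r1 → [0,0,-8,-6]
  r3 -= -2·r2 → [0,0,0,2]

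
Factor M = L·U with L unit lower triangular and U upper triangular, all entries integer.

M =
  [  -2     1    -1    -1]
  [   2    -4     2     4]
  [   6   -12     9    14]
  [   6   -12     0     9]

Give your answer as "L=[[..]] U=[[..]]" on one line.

L=[[1,0,0,0],[-1,1,0,0],[-3,3,1,0],[-3,3,-2,1]] U=[[-2,1,-1,-1],[0,-3,1,3],[0,0,3,2],[0,0,0,1]]

  row1 -= -1·row0 → [0,-3,1,3]
  row2 -= -3·row0 → [0,-9,6,11]
  row3 -= -3·row0 → [0,-9,-3,6]
  row2 -= 3·row1 → [0,0,3,2]
  row3 -= 3·row1 → [0,0,-6,-3]
  row3 -= -2·row2 → [0,0,0,1]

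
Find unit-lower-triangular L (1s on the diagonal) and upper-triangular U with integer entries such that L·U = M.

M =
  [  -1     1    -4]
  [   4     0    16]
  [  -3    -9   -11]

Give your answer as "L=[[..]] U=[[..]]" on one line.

L=[[1,0,0],[-4,1,0],[3,-3,1]] U=[[-1,1,-4],[0,4,0],[0,0,1]]

  r1 -= -4·r0 → [0,4,0]
  r2 -= 3·r0 → [0,-12,1]
  r2 -= -3·r1 → [0,0,1]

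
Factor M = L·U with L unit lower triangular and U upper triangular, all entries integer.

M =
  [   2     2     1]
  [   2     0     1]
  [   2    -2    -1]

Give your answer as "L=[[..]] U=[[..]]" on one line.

  R1 -= 1·R0 → [0,-2,0]
  R2 -= 1·R0 → [0,-4,-2]
  R2 -= 2·R1 → [0,0,-2]

L=[[1,0,0],[1,1,0],[1,2,1]] U=[[2,2,1],[0,-2,0],[0,0,-2]]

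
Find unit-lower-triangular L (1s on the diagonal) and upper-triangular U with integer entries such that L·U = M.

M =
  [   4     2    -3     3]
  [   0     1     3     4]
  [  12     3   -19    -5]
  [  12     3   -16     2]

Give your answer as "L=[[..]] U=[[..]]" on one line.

  row1 -= 0·row0 → [0,1,3,4]
  row2 -= 3·row0 → [0,-3,-10,-14]
  row3 -= 3·row0 → [0,-3,-7,-7]
  row2 -= -3·row1 → [0,0,-1,-2]
  row3 -= -3·row1 → [0,0,2,5]
  row3 -= -2·row2 → [0,0,0,1]

L=[[1,0,0,0],[0,1,0,0],[3,-3,1,0],[3,-3,-2,1]] U=[[4,2,-3,3],[0,1,3,4],[0,0,-1,-2],[0,0,0,1]]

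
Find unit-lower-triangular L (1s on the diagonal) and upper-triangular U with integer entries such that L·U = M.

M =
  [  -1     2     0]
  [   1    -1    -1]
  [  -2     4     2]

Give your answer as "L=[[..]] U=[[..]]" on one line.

L=[[1,0,0],[-1,1,0],[2,0,1]] U=[[-1,2,0],[0,1,-1],[0,0,2]]

  r1 -= -1·r0 → [0,1,-1]
  r2 -= 2·r0 → [0,0,2]
  r2 -= 0·r1 → [0,0,2]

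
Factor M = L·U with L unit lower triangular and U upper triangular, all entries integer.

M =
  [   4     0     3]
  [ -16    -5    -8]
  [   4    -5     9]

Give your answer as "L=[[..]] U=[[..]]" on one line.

L=[[1,0,0],[-4,1,0],[1,1,1]] U=[[4,0,3],[0,-5,4],[0,0,2]]

  R1 -= -4·R0 → [0,-5,4]
  R2 -= 1·R0 → [0,-5,6]
  R2 -= 1·R1 → [0,0,2]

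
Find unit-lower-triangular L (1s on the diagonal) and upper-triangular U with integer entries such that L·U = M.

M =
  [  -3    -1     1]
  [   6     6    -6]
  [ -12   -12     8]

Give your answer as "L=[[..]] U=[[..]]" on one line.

  row1 -= -2·row0 → [0,4,-4]
  row2 -= 4·row0 → [0,-8,4]
  row2 -= -2·row1 → [0,0,-4]

L=[[1,0,0],[-2,1,0],[4,-2,1]] U=[[-3,-1,1],[0,4,-4],[0,0,-4]]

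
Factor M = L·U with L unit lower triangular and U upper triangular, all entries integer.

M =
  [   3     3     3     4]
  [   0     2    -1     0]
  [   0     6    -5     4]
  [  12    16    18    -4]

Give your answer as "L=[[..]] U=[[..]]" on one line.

  row1 -= 0·row0 → [0,2,-1,0]
  row2 -= 0·row0 → [0,6,-5,4]
  row3 -= 4·row0 → [0,4,6,-20]
  row2 -= 3·row1 → [0,0,-2,4]
  row3 -= 2·row1 → [0,0,8,-20]
  row3 -= -4·row2 → [0,0,0,-4]

L=[[1,0,0,0],[0,1,0,0],[0,3,1,0],[4,2,-4,1]] U=[[3,3,3,4],[0,2,-1,0],[0,0,-2,4],[0,0,0,-4]]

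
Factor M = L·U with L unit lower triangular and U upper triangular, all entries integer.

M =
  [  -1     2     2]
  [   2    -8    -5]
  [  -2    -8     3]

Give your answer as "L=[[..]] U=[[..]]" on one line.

  r1 -= -2·r0 → [0,-4,-1]
  r2 -= 2·r0 → [0,-12,-1]
  r2 -= 3·r1 → [0,0,2]

L=[[1,0,0],[-2,1,0],[2,3,1]] U=[[-1,2,2],[0,-4,-1],[0,0,2]]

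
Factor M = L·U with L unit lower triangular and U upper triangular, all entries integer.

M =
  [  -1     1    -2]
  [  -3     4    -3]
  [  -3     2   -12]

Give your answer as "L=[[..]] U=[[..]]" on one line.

L=[[1,0,0],[3,1,0],[3,-1,1]] U=[[-1,1,-2],[0,1,3],[0,0,-3]]

  row1 -= 3·row0 → [0,1,3]
  row2 -= 3·row0 → [0,-1,-6]
  row2 -= -1·row1 → [0,0,-3]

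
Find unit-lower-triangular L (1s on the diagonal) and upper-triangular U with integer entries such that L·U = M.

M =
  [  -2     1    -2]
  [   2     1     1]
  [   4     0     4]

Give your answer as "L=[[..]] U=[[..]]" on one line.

  R1 -= -1·R0 → [0,2,-1]
  R2 -= -2·R0 → [0,2,0]
  R2 -= 1·R1 → [0,0,1]

L=[[1,0,0],[-1,1,0],[-2,1,1]] U=[[-2,1,-2],[0,2,-1],[0,0,1]]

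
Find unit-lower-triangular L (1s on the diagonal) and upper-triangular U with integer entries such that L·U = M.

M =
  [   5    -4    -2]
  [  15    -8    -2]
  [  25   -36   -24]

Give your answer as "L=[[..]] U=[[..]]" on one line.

L=[[1,0,0],[3,1,0],[5,-4,1]] U=[[5,-4,-2],[0,4,4],[0,0,2]]

  row1 -= 3·row0 → [0,4,4]
  row2 -= 5·row0 → [0,-16,-14]
  row2 -= -4·row1 → [0,0,2]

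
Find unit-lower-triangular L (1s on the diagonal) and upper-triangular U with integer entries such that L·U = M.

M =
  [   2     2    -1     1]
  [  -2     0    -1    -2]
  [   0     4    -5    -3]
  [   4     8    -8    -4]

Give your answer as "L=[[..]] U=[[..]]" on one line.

L=[[1,0,0,0],[-1,1,0,0],[0,2,1,0],[2,2,2,1]] U=[[2,2,-1,1],[0,2,-2,-1],[0,0,-1,-1],[0,0,0,-2]]

  row1 -= -1·row0 → [0,2,-2,-1]
  row2 -= 0·row0 → [0,4,-5,-3]
  row3 -= 2·row0 → [0,4,-6,-6]
  row2 -= 2·row1 → [0,0,-1,-1]
  row3 -= 2·row1 → [0,0,-2,-4]
  row3 -= 2·row2 → [0,0,0,-2]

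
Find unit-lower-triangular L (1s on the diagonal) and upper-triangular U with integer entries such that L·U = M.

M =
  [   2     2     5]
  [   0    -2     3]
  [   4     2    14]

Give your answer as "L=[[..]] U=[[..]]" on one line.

  row1 -= 0·row0 → [0,-2,3]
  row2 -= 2·row0 → [0,-2,4]
  row2 -= 1·row1 → [0,0,1]

L=[[1,0,0],[0,1,0],[2,1,1]] U=[[2,2,5],[0,-2,3],[0,0,1]]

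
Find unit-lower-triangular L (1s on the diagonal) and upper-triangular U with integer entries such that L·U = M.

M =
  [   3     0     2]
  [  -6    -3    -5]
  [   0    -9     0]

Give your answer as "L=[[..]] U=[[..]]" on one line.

L=[[1,0,0],[-2,1,0],[0,3,1]] U=[[3,0,2],[0,-3,-1],[0,0,3]]

  row1 -= -2·row0 → [0,-3,-1]
  row2 -= 0·row0 → [0,-9,0]
  row2 -= 3·row1 → [0,0,3]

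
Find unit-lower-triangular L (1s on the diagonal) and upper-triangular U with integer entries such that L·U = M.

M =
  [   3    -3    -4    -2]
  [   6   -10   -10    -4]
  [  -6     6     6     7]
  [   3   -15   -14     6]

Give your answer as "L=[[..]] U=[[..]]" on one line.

  row1 -= 2·row0 → [0,-4,-2,0]
  row2 -= -2·row0 → [0,0,-2,3]
  row3 -= 1·row0 → [0,-12,-10,8]
  row2 -= 0·row1 → [0,0,-2,3]
  row3 -= 3·row1 → [0,0,-4,8]
  row3 -= 2·row2 → [0,0,0,2]

L=[[1,0,0,0],[2,1,0,0],[-2,0,1,0],[1,3,2,1]] U=[[3,-3,-4,-2],[0,-4,-2,0],[0,0,-2,3],[0,0,0,2]]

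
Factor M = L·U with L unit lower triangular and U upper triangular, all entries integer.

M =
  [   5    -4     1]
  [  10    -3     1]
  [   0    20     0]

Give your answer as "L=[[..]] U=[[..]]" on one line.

  row1 -= 2·row0 → [0,5,-1]
  row2 -= 0·row0 → [0,20,0]
  row2 -= 4·row1 → [0,0,4]

L=[[1,0,0],[2,1,0],[0,4,1]] U=[[5,-4,1],[0,5,-1],[0,0,4]]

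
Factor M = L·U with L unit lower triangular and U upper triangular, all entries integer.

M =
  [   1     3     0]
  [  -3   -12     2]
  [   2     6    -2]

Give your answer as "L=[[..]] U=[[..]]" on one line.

  r1 -= -3·r0 → [0,-3,2]
  r2 -= 2·r0 → [0,0,-2]
  r2 -= 0·r1 → [0,0,-2]

L=[[1,0,0],[-3,1,0],[2,0,1]] U=[[1,3,0],[0,-3,2],[0,0,-2]]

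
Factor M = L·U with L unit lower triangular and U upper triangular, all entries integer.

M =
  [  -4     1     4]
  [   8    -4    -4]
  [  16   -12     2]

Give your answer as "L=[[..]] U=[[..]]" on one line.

  r1 -= -2·r0 → [0,-2,4]
  r2 -= -4·r0 → [0,-8,18]
  r2 -= 4·r1 → [0,0,2]

L=[[1,0,0],[-2,1,0],[-4,4,1]] U=[[-4,1,4],[0,-2,4],[0,0,2]]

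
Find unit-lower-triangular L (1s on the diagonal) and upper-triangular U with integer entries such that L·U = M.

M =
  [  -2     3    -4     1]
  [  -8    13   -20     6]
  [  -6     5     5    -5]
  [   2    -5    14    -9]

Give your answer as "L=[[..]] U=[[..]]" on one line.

  r1 -= 4·r0 → [0,1,-4,2]
  r2 -= 3·r0 → [0,-4,17,-8]
  r3 -= -1·r0 → [0,-2,10,-8]
  r2 -= -4·r1 → [0,0,1,0]
  r3 -= -2·r1 → [0,0,2,-4]
  r3 -= 2·r2 → [0,0,0,-4]

L=[[1,0,0,0],[4,1,0,0],[3,-4,1,0],[-1,-2,2,1]] U=[[-2,3,-4,1],[0,1,-4,2],[0,0,1,0],[0,0,0,-4]]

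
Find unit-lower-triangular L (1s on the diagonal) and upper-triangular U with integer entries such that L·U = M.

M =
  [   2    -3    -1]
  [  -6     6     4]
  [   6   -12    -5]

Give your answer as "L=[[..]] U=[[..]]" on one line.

L=[[1,0,0],[-3,1,0],[3,1,1]] U=[[2,-3,-1],[0,-3,1],[0,0,-3]]

  r1 -= -3·r0 → [0,-3,1]
  r2 -= 3·r0 → [0,-3,-2]
  r2 -= 1·r1 → [0,0,-3]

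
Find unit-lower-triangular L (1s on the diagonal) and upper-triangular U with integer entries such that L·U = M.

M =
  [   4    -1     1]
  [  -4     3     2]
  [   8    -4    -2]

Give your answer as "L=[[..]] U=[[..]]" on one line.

L=[[1,0,0],[-1,1,0],[2,-1,1]] U=[[4,-1,1],[0,2,3],[0,0,-1]]

  row1 -= -1·row0 → [0,2,3]
  row2 -= 2·row0 → [0,-2,-4]
  row2 -= -1·row1 → [0,0,-1]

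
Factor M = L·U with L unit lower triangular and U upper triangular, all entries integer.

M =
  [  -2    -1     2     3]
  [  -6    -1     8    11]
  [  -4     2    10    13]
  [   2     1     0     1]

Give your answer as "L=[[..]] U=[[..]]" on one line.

L=[[1,0,0,0],[3,1,0,0],[2,2,1,0],[-1,0,1,1]] U=[[-2,-1,2,3],[0,2,2,2],[0,0,2,3],[0,0,0,1]]

  R1 -= 3·R0 → [0,2,2,2]
  R2 -= 2·R0 → [0,4,6,7]
  R3 -= -1·R0 → [0,0,2,4]
  R2 -= 2·R1 → [0,0,2,3]
  R3 -= 0·R1 → [0,0,2,4]
  R3 -= 1·R2 → [0,0,0,1]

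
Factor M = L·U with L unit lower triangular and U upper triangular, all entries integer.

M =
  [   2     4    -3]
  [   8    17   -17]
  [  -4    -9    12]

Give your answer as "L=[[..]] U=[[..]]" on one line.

L=[[1,0,0],[4,1,0],[-2,-1,1]] U=[[2,4,-3],[0,1,-5],[0,0,1]]

  r1 -= 4·r0 → [0,1,-5]
  r2 -= -2·r0 → [0,-1,6]
  r2 -= -1·r1 → [0,0,1]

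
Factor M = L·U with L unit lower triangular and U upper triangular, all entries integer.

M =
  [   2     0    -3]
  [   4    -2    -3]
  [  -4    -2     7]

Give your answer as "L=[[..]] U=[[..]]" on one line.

L=[[1,0,0],[2,1,0],[-2,1,1]] U=[[2,0,-3],[0,-2,3],[0,0,-2]]

  R1 -= 2·R0 → [0,-2,3]
  R2 -= -2·R0 → [0,-2,1]
  R2 -= 1·R1 → [0,0,-2]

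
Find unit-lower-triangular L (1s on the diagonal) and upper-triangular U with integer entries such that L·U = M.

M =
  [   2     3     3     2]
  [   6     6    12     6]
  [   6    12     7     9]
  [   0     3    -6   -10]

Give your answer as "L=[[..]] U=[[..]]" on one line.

  R1 -= 3·R0 → [0,-3,3,0]
  R2 -= 3·R0 → [0,3,-2,3]
  R3 -= 0·R0 → [0,3,-6,-10]
  R2 -= -1·R1 → [0,0,1,3]
  R3 -= -1·R1 → [0,0,-3,-10]
  R3 -= -3·R2 → [0,0,0,-1]

L=[[1,0,0,0],[3,1,0,0],[3,-1,1,0],[0,-1,-3,1]] U=[[2,3,3,2],[0,-3,3,0],[0,0,1,3],[0,0,0,-1]]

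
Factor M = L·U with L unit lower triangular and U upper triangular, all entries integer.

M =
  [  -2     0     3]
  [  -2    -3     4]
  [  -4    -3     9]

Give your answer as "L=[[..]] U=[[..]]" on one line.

L=[[1,0,0],[1,1,0],[2,1,1]] U=[[-2,0,3],[0,-3,1],[0,0,2]]

  r1 -= 1·r0 → [0,-3,1]
  r2 -= 2·r0 → [0,-3,3]
  r2 -= 1·r1 → [0,0,2]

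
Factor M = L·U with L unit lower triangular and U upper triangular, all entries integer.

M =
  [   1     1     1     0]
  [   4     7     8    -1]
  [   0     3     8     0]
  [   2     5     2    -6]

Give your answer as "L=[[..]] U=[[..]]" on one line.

L=[[1,0,0,0],[4,1,0,0],[0,1,1,0],[2,1,-1,1]] U=[[1,1,1,0],[0,3,4,-1],[0,0,4,1],[0,0,0,-4]]

  row1 -= 4·row0 → [0,3,4,-1]
  row2 -= 0·row0 → [0,3,8,0]
  row3 -= 2·row0 → [0,3,0,-6]
  row2 -= 1·row1 → [0,0,4,1]
  row3 -= 1·row1 → [0,0,-4,-5]
  row3 -= -1·row2 → [0,0,0,-4]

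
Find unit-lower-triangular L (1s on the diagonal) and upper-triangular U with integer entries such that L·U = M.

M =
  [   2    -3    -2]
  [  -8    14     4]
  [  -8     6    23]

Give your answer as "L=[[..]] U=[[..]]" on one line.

  R1 -= -4·R0 → [0,2,-4]
  R2 -= -4·R0 → [0,-6,15]
  R2 -= -3·R1 → [0,0,3]

L=[[1,0,0],[-4,1,0],[-4,-3,1]] U=[[2,-3,-2],[0,2,-4],[0,0,3]]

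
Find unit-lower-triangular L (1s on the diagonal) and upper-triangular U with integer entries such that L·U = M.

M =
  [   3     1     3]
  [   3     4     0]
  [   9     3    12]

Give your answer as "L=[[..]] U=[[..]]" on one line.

  r1 -= 1·r0 → [0,3,-3]
  r2 -= 3·r0 → [0,0,3]
  r2 -= 0·r1 → [0,0,3]

L=[[1,0,0],[1,1,0],[3,0,1]] U=[[3,1,3],[0,3,-3],[0,0,3]]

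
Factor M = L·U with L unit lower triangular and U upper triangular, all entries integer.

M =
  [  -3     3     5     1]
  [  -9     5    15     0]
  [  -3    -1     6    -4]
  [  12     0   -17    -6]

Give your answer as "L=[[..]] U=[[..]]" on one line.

L=[[1,0,0,0],[3,1,0,0],[1,1,1,0],[-4,-3,3,1]] U=[[-3,3,5,1],[0,-4,0,-3],[0,0,1,-2],[0,0,0,-5]]

  r1 -= 3·r0 → [0,-4,0,-3]
  r2 -= 1·r0 → [0,-4,1,-5]
  r3 -= -4·r0 → [0,12,3,-2]
  r2 -= 1·r1 → [0,0,1,-2]
  r3 -= -3·r1 → [0,0,3,-11]
  r3 -= 3·r2 → [0,0,0,-5]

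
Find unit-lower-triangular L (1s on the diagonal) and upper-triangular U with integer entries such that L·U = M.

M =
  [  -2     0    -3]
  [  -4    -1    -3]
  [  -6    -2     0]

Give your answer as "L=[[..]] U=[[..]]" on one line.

  R1 -= 2·R0 → [0,-1,3]
  R2 -= 3·R0 → [0,-2,9]
  R2 -= 2·R1 → [0,0,3]

L=[[1,0,0],[2,1,0],[3,2,1]] U=[[-2,0,-3],[0,-1,3],[0,0,3]]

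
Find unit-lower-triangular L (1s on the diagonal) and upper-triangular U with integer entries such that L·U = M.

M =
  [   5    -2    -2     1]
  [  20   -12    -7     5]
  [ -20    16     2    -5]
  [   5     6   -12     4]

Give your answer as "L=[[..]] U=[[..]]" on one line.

  r1 -= 4·r0 → [0,-4,1,1]
  r2 -= -4·r0 → [0,8,-6,-1]
  r3 -= 1·r0 → [0,8,-10,3]
  r2 -= -2·r1 → [0,0,-4,1]
  r3 -= -2·r1 → [0,0,-8,5]
  r3 -= 2·r2 → [0,0,0,3]

L=[[1,0,0,0],[4,1,0,0],[-4,-2,1,0],[1,-2,2,1]] U=[[5,-2,-2,1],[0,-4,1,1],[0,0,-4,1],[0,0,0,3]]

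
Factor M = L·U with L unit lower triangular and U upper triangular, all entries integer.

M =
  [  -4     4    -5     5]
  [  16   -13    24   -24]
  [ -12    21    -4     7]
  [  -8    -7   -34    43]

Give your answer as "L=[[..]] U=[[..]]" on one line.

  r1 -= -4·r0 → [0,3,4,-4]
  r2 -= 3·r0 → [0,9,11,-8]
  r3 -= 2·r0 → [0,-15,-24,33]
  r2 -= 3·r1 → [0,0,-1,4]
  r3 -= -5·r1 → [0,0,-4,13]
  r3 -= 4·r2 → [0,0,0,-3]

L=[[1,0,0,0],[-4,1,0,0],[3,3,1,0],[2,-5,4,1]] U=[[-4,4,-5,5],[0,3,4,-4],[0,0,-1,4],[0,0,0,-3]]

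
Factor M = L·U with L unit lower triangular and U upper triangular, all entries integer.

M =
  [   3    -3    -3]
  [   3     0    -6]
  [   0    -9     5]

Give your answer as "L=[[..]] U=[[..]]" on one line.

L=[[1,0,0],[1,1,0],[0,-3,1]] U=[[3,-3,-3],[0,3,-3],[0,0,-4]]

  R1 -= 1·R0 → [0,3,-3]
  R2 -= 0·R0 → [0,-9,5]
  R2 -= -3·R1 → [0,0,-4]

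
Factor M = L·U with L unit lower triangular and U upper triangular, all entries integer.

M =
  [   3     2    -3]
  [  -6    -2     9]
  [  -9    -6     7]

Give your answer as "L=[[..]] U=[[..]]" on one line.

L=[[1,0,0],[-2,1,0],[-3,0,1]] U=[[3,2,-3],[0,2,3],[0,0,-2]]

  r1 -= -2·r0 → [0,2,3]
  r2 -= -3·r0 → [0,0,-2]
  r2 -= 0·r1 → [0,0,-2]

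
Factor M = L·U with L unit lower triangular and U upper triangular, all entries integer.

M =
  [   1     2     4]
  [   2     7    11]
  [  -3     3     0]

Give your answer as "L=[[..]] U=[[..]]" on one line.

  r1 -= 2·r0 → [0,3,3]
  r2 -= -3·r0 → [0,9,12]
  r2 -= 3·r1 → [0,0,3]

L=[[1,0,0],[2,1,0],[-3,3,1]] U=[[1,2,4],[0,3,3],[0,0,3]]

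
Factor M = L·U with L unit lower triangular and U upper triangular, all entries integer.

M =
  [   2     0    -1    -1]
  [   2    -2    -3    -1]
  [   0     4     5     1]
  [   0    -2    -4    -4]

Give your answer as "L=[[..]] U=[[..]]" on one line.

L=[[1,0,0,0],[1,1,0,0],[0,-2,1,0],[0,1,-2,1]] U=[[2,0,-1,-1],[0,-2,-2,0],[0,0,1,1],[0,0,0,-2]]

  R1 -= 1·R0 → [0,-2,-2,0]
  R2 -= 0·R0 → [0,4,5,1]
  R3 -= 0·R0 → [0,-2,-4,-4]
  R2 -= -2·R1 → [0,0,1,1]
  R3 -= 1·R1 → [0,0,-2,-4]
  R3 -= -2·R2 → [0,0,0,-2]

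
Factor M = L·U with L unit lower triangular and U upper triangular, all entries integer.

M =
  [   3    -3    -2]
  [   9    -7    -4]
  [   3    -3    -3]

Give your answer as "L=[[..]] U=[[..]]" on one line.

  row1 -= 3·row0 → [0,2,2]
  row2 -= 1·row0 → [0,0,-1]
  row2 -= 0·row1 → [0,0,-1]

L=[[1,0,0],[3,1,0],[1,0,1]] U=[[3,-3,-2],[0,2,2],[0,0,-1]]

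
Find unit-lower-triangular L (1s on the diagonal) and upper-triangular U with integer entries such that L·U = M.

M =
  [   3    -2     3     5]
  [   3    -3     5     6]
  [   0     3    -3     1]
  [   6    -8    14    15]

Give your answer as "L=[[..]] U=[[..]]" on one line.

L=[[1,0,0,0],[1,1,0,0],[0,-3,1,0],[2,4,0,1]] U=[[3,-2,3,5],[0,-1,2,1],[0,0,3,4],[0,0,0,1]]

  r1 -= 1·r0 → [0,-1,2,1]
  r2 -= 0·r0 → [0,3,-3,1]
  r3 -= 2·r0 → [0,-4,8,5]
  r2 -= -3·r1 → [0,0,3,4]
  r3 -= 4·r1 → [0,0,0,1]
  r3 -= 0·r2 → [0,0,0,1]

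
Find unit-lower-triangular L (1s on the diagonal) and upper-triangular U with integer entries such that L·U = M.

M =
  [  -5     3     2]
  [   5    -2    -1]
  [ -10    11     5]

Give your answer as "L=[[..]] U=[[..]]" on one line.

L=[[1,0,0],[-1,1,0],[2,5,1]] U=[[-5,3,2],[0,1,1],[0,0,-4]]

  row1 -= -1·row0 → [0,1,1]
  row2 -= 2·row0 → [0,5,1]
  row2 -= 5·row1 → [0,0,-4]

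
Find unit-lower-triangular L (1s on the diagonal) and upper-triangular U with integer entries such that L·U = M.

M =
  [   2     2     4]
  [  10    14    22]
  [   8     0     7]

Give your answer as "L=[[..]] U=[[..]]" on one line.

  R1 -= 5·R0 → [0,4,2]
  R2 -= 4·R0 → [0,-8,-9]
  R2 -= -2·R1 → [0,0,-5]

L=[[1,0,0],[5,1,0],[4,-2,1]] U=[[2,2,4],[0,4,2],[0,0,-5]]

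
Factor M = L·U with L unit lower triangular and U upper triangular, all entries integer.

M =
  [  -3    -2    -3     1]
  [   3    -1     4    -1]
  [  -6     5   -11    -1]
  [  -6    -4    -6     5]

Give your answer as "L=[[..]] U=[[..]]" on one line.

  R1 -= -1·R0 → [0,-3,1,0]
  R2 -= 2·R0 → [0,9,-5,-3]
  R3 -= 2·R0 → [0,0,0,3]
  R2 -= -3·R1 → [0,0,-2,-3]
  R3 -= 0·R1 → [0,0,0,3]
  R3 -= 0·R2 → [0,0,0,3]

L=[[1,0,0,0],[-1,1,0,0],[2,-3,1,0],[2,0,0,1]] U=[[-3,-2,-3,1],[0,-3,1,0],[0,0,-2,-3],[0,0,0,3]]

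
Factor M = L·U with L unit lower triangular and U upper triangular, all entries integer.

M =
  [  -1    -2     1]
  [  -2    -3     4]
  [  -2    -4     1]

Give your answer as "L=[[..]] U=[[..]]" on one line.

L=[[1,0,0],[2,1,0],[2,0,1]] U=[[-1,-2,1],[0,1,2],[0,0,-1]]

  r1 -= 2·r0 → [0,1,2]
  r2 -= 2·r0 → [0,0,-1]
  r2 -= 0·r1 → [0,0,-1]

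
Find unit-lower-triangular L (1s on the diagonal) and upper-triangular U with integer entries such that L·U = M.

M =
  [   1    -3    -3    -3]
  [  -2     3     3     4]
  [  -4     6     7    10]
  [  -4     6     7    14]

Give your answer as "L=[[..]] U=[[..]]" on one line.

  r1 -= -2·r0 → [0,-3,-3,-2]
  r2 -= -4·r0 → [0,-6,-5,-2]
  r3 -= -4·r0 → [0,-6,-5,2]
  r2 -= 2·r1 → [0,0,1,2]
  r3 -= 2·r1 → [0,0,1,6]
  r3 -= 1·r2 → [0,0,0,4]

L=[[1,0,0,0],[-2,1,0,0],[-4,2,1,0],[-4,2,1,1]] U=[[1,-3,-3,-3],[0,-3,-3,-2],[0,0,1,2],[0,0,0,4]]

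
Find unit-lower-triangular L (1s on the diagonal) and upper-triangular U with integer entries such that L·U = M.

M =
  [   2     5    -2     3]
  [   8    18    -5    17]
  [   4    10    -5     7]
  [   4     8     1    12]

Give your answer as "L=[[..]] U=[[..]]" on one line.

L=[[1,0,0,0],[4,1,0,0],[2,0,1,0],[2,1,-2,1]] U=[[2,5,-2,3],[0,-2,3,5],[0,0,-1,1],[0,0,0,3]]

  R1 -= 4·R0 → [0,-2,3,5]
  R2 -= 2·R0 → [0,0,-1,1]
  R3 -= 2·R0 → [0,-2,5,6]
  R2 -= 0·R1 → [0,0,-1,1]
  R3 -= 1·R1 → [0,0,2,1]
  R3 -= -2·R2 → [0,0,0,3]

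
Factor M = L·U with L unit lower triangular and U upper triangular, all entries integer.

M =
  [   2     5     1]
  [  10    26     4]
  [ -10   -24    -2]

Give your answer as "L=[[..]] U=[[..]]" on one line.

  row1 -= 5·row0 → [0,1,-1]
  row2 -= -5·row0 → [0,1,3]
  row2 -= 1·row1 → [0,0,4]

L=[[1,0,0],[5,1,0],[-5,1,1]] U=[[2,5,1],[0,1,-1],[0,0,4]]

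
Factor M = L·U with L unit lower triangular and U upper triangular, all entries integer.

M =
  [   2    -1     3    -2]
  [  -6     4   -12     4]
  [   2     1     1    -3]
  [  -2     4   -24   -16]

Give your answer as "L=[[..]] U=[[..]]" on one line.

L=[[1,0,0,0],[-3,1,0,0],[1,2,1,0],[-1,3,-3,1]] U=[[2,-1,3,-2],[0,1,-3,-2],[0,0,4,3],[0,0,0,-3]]

  R1 -= -3·R0 → [0,1,-3,-2]
  R2 -= 1·R0 → [0,2,-2,-1]
  R3 -= -1·R0 → [0,3,-21,-18]
  R2 -= 2·R1 → [0,0,4,3]
  R3 -= 3·R1 → [0,0,-12,-12]
  R3 -= -3·R2 → [0,0,0,-3]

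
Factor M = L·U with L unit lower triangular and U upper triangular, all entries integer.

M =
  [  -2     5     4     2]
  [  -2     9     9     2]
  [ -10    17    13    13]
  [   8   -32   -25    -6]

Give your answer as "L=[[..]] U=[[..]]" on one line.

  row1 -= 1·row0 → [0,4,5,0]
  row2 -= 5·row0 → [0,-8,-7,3]
  row3 -= -4·row0 → [0,-12,-9,2]
  row2 -= -2·row1 → [0,0,3,3]
  row3 -= -3·row1 → [0,0,6,2]
  row3 -= 2·row2 → [0,0,0,-4]

L=[[1,0,0,0],[1,1,0,0],[5,-2,1,0],[-4,-3,2,1]] U=[[-2,5,4,2],[0,4,5,0],[0,0,3,3],[0,0,0,-4]]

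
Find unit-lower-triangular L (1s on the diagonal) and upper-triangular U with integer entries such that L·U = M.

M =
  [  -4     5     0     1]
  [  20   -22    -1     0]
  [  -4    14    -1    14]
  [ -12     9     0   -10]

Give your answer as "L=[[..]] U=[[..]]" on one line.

  row1 -= -5·row0 → [0,3,-1,5]
  row2 -= 1·row0 → [0,9,-1,13]
  row3 -= 3·row0 → [0,-6,0,-13]
  row2 -= 3·row1 → [0,0,2,-2]
  row3 -= -2·row1 → [0,0,-2,-3]
  row3 -= -1·row2 → [0,0,0,-5]

L=[[1,0,0,0],[-5,1,0,0],[1,3,1,0],[3,-2,-1,1]] U=[[-4,5,0,1],[0,3,-1,5],[0,0,2,-2],[0,0,0,-5]]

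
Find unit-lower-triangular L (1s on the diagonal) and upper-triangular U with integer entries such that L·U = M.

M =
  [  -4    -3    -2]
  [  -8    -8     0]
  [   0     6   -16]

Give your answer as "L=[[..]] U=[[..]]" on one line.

L=[[1,0,0],[2,1,0],[0,-3,1]] U=[[-4,-3,-2],[0,-2,4],[0,0,-4]]

  r1 -= 2·r0 → [0,-2,4]
  r2 -= 0·r0 → [0,6,-16]
  r2 -= -3·r1 → [0,0,-4]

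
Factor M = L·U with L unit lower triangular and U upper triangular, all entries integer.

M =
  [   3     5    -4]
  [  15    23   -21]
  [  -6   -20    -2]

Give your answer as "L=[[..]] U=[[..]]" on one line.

  r1 -= 5·r0 → [0,-2,-1]
  r2 -= -2·r0 → [0,-10,-10]
  r2 -= 5·r1 → [0,0,-5]

L=[[1,0,0],[5,1,0],[-2,5,1]] U=[[3,5,-4],[0,-2,-1],[0,0,-5]]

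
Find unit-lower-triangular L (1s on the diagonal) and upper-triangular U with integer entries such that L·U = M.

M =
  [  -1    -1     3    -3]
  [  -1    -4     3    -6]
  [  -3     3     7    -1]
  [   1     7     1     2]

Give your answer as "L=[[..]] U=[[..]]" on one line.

  r1 -= 1·r0 → [0,-3,0,-3]
  r2 -= 3·r0 → [0,6,-2,8]
  r3 -= -1·r0 → [0,6,4,-1]
  r2 -= -2·r1 → [0,0,-2,2]
  r3 -= -2·r1 → [0,0,4,-7]
  r3 -= -2·r2 → [0,0,0,-3]

L=[[1,0,0,0],[1,1,0,0],[3,-2,1,0],[-1,-2,-2,1]] U=[[-1,-1,3,-3],[0,-3,0,-3],[0,0,-2,2],[0,0,0,-3]]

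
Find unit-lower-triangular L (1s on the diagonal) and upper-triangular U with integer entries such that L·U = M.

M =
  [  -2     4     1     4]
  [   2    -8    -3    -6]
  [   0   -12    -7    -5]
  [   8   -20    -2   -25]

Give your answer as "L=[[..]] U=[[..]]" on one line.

L=[[1,0,0,0],[-1,1,0,0],[0,3,1,0],[-4,1,-4,1]] U=[[-2,4,1,4],[0,-4,-2,-2],[0,0,-1,1],[0,0,0,-3]]

  r1 -= -1·r0 → [0,-4,-2,-2]
  r2 -= 0·r0 → [0,-12,-7,-5]
  r3 -= -4·r0 → [0,-4,2,-9]
  r2 -= 3·r1 → [0,0,-1,1]
  r3 -= 1·r1 → [0,0,4,-7]
  r3 -= -4·r2 → [0,0,0,-3]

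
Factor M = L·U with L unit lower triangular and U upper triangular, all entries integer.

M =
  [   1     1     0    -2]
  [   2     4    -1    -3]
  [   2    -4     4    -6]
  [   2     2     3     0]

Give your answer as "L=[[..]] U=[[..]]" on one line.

  row1 -= 2·row0 → [0,2,-1,1]
  row2 -= 2·row0 → [0,-6,4,-2]
  row3 -= 2·row0 → [0,0,3,4]
  row2 -= -3·row1 → [0,0,1,1]
  row3 -= 0·row1 → [0,0,3,4]
  row3 -= 3·row2 → [0,0,0,1]

L=[[1,0,0,0],[2,1,0,0],[2,-3,1,0],[2,0,3,1]] U=[[1,1,0,-2],[0,2,-1,1],[0,0,1,1],[0,0,0,1]]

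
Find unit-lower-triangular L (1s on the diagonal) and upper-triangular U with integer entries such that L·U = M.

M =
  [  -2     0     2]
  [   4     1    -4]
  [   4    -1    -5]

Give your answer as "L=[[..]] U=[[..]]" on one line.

L=[[1,0,0],[-2,1,0],[-2,-1,1]] U=[[-2,0,2],[0,1,0],[0,0,-1]]

  r1 -= -2·r0 → [0,1,0]
  r2 -= -2·r0 → [0,-1,-1]
  r2 -= -1·r1 → [0,0,-1]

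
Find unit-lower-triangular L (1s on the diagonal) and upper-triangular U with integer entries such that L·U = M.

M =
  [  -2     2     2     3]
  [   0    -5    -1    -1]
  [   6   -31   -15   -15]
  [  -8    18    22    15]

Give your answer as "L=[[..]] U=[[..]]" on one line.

  r1 -= 0·r0 → [0,-5,-1,-1]
  r2 -= -3·r0 → [0,-25,-9,-6]
  r3 -= 4·r0 → [0,10,14,3]
  r2 -= 5·r1 → [0,0,-4,-1]
  r3 -= -2·r1 → [0,0,12,1]
  r3 -= -3·r2 → [0,0,0,-2]

L=[[1,0,0,0],[0,1,0,0],[-3,5,1,0],[4,-2,-3,1]] U=[[-2,2,2,3],[0,-5,-1,-1],[0,0,-4,-1],[0,0,0,-2]]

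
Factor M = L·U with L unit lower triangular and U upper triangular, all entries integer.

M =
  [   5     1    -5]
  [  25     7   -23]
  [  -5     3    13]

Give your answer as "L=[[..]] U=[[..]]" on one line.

L=[[1,0,0],[5,1,0],[-1,2,1]] U=[[5,1,-5],[0,2,2],[0,0,4]]

  R1 -= 5·R0 → [0,2,2]
  R2 -= -1·R0 → [0,4,8]
  R2 -= 2·R1 → [0,0,4]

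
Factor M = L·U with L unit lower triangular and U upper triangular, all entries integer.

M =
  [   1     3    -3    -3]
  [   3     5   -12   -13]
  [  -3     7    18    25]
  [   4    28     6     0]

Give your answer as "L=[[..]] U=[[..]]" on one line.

L=[[1,0,0,0],[3,1,0,0],[-3,-4,1,0],[4,-4,-2,1]] U=[[1,3,-3,-3],[0,-4,-3,-4],[0,0,-3,0],[0,0,0,-4]]

  r1 -= 3·r0 → [0,-4,-3,-4]
  r2 -= -3·r0 → [0,16,9,16]
  r3 -= 4·r0 → [0,16,18,12]
  r2 -= -4·r1 → [0,0,-3,0]
  r3 -= -4·r1 → [0,0,6,-4]
  r3 -= -2·r2 → [0,0,0,-4]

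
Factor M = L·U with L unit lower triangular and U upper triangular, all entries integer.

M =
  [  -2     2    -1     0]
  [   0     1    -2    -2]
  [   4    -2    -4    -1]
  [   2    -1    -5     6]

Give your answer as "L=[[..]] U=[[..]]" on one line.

L=[[1,0,0,0],[0,1,0,0],[-2,2,1,0],[-1,1,2,1]] U=[[-2,2,-1,0],[0,1,-2,-2],[0,0,-2,3],[0,0,0,2]]

  row1 -= 0·row0 → [0,1,-2,-2]
  row2 -= -2·row0 → [0,2,-6,-1]
  row3 -= -1·row0 → [0,1,-6,6]
  row2 -= 2·row1 → [0,0,-2,3]
  row3 -= 1·row1 → [0,0,-4,8]
  row3 -= 2·row2 → [0,0,0,2]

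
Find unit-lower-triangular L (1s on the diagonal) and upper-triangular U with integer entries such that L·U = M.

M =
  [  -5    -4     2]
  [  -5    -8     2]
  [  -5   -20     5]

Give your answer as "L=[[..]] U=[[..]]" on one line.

  row1 -= 1·row0 → [0,-4,0]
  row2 -= 1·row0 → [0,-16,3]
  row2 -= 4·row1 → [0,0,3]

L=[[1,0,0],[1,1,0],[1,4,1]] U=[[-5,-4,2],[0,-4,0],[0,0,3]]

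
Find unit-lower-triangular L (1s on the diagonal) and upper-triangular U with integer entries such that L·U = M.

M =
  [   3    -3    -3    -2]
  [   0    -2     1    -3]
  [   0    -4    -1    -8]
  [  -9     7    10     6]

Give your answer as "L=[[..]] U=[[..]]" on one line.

L=[[1,0,0,0],[0,1,0,0],[0,2,1,0],[-3,1,0,1]] U=[[3,-3,-3,-2],[0,-2,1,-3],[0,0,-3,-2],[0,0,0,3]]

  R1 -= 0·R0 → [0,-2,1,-3]
  R2 -= 0·R0 → [0,-4,-1,-8]
  R3 -= -3·R0 → [0,-2,1,0]
  R2 -= 2·R1 → [0,0,-3,-2]
  R3 -= 1·R1 → [0,0,0,3]
  R3 -= 0·R2 → [0,0,0,3]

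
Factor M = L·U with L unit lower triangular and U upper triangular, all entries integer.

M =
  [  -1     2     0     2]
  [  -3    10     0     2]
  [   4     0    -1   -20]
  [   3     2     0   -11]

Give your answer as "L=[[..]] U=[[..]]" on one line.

L=[[1,0,0,0],[3,1,0,0],[-4,2,1,0],[-3,2,0,1]] U=[[-1,2,0,2],[0,4,0,-4],[0,0,-1,-4],[0,0,0,3]]

  r1 -= 3·r0 → [0,4,0,-4]
  r2 -= -4·r0 → [0,8,-1,-12]
  r3 -= -3·r0 → [0,8,0,-5]
  r2 -= 2·r1 → [0,0,-1,-4]
  r3 -= 2·r1 → [0,0,0,3]
  r3 -= 0·r2 → [0,0,0,3]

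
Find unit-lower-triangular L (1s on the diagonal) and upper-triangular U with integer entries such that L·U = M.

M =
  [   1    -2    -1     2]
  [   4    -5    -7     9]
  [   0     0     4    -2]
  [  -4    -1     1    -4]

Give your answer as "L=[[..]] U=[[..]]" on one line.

  R1 -= 4·R0 → [0,3,-3,1]
  R2 -= 0·R0 → [0,0,4,-2]
  R3 -= -4·R0 → [0,-9,-3,4]
  R2 -= 0·R1 → [0,0,4,-2]
  R3 -= -3·R1 → [0,0,-12,7]
  R3 -= -3·R2 → [0,0,0,1]

L=[[1,0,0,0],[4,1,0,0],[0,0,1,0],[-4,-3,-3,1]] U=[[1,-2,-1,2],[0,3,-3,1],[0,0,4,-2],[0,0,0,1]]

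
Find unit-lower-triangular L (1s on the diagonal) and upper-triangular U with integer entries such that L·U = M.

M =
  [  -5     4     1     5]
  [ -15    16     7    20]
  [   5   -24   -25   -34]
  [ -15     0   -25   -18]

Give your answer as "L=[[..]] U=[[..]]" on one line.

  R1 -= 3·R0 → [0,4,4,5]
  R2 -= -1·R0 → [0,-20,-24,-29]
  R3 -= 3·R0 → [0,-12,-28,-33]
  R2 -= -5·R1 → [0,0,-4,-4]
  R3 -= -3·R1 → [0,0,-16,-18]
  R3 -= 4·R2 → [0,0,0,-2]

L=[[1,0,0,0],[3,1,0,0],[-1,-5,1,0],[3,-3,4,1]] U=[[-5,4,1,5],[0,4,4,5],[0,0,-4,-4],[0,0,0,-2]]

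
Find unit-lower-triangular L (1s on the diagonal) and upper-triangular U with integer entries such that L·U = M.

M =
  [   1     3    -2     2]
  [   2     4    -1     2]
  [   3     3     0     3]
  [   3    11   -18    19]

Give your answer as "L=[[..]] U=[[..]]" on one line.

  r1 -= 2·r0 → [0,-2,3,-2]
  r2 -= 3·r0 → [0,-6,6,-3]
  r3 -= 3·r0 → [0,2,-12,13]
  r2 -= 3·r1 → [0,0,-3,3]
  r3 -= -1·r1 → [0,0,-9,11]
  r3 -= 3·r2 → [0,0,0,2]

L=[[1,0,0,0],[2,1,0,0],[3,3,1,0],[3,-1,3,1]] U=[[1,3,-2,2],[0,-2,3,-2],[0,0,-3,3],[0,0,0,2]]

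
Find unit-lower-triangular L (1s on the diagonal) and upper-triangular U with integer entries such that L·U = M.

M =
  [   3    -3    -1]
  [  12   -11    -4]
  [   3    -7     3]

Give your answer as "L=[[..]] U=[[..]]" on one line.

L=[[1,0,0],[4,1,0],[1,-4,1]] U=[[3,-3,-1],[0,1,0],[0,0,4]]

  r1 -= 4·r0 → [0,1,0]
  r2 -= 1·r0 → [0,-4,4]
  r2 -= -4·r1 → [0,0,4]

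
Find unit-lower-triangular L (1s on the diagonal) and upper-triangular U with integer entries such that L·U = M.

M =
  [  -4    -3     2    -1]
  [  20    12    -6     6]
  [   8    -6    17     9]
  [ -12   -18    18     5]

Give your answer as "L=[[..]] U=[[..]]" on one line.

L=[[1,0,0,0],[-5,1,0,0],[-2,4,1,0],[3,3,0,1]] U=[[-4,-3,2,-1],[0,-3,4,1],[0,0,5,3],[0,0,0,5]]

  row1 -= -5·row0 → [0,-3,4,1]
  row2 -= -2·row0 → [0,-12,21,7]
  row3 -= 3·row0 → [0,-9,12,8]
  row2 -= 4·row1 → [0,0,5,3]
  row3 -= 3·row1 → [0,0,0,5]
  row3 -= 0·row2 → [0,0,0,5]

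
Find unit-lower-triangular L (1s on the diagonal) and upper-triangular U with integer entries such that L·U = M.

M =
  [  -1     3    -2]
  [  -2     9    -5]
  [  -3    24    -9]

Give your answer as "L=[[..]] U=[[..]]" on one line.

L=[[1,0,0],[2,1,0],[3,5,1]] U=[[-1,3,-2],[0,3,-1],[0,0,2]]

  row1 -= 2·row0 → [0,3,-1]
  row2 -= 3·row0 → [0,15,-3]
  row2 -= 5·row1 → [0,0,2]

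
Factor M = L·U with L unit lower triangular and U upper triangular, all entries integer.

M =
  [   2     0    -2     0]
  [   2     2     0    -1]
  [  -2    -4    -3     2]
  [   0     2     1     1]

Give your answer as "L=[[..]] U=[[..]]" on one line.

L=[[1,0,0,0],[1,1,0,0],[-1,-2,1,0],[0,1,1,1]] U=[[2,0,-2,0],[0,2,2,-1],[0,0,-1,0],[0,0,0,2]]

  row1 -= 1·row0 → [0,2,2,-1]
  row2 -= -1·row0 → [0,-4,-5,2]
  row3 -= 0·row0 → [0,2,1,1]
  row2 -= -2·row1 → [0,0,-1,0]
  row3 -= 1·row1 → [0,0,-1,2]
  row3 -= 1·row2 → [0,0,0,2]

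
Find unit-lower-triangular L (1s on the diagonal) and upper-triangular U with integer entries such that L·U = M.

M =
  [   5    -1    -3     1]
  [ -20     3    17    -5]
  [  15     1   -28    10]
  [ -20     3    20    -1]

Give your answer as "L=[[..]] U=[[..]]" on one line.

  row1 -= -4·row0 → [0,-1,5,-1]
  row2 -= 3·row0 → [0,4,-19,7]
  row3 -= -4·row0 → [0,-1,8,3]
  row2 -= -4·row1 → [0,0,1,3]
  row3 -= 1·row1 → [0,0,3,4]
  row3 -= 3·row2 → [0,0,0,-5]

L=[[1,0,0,0],[-4,1,0,0],[3,-4,1,0],[-4,1,3,1]] U=[[5,-1,-3,1],[0,-1,5,-1],[0,0,1,3],[0,0,0,-5]]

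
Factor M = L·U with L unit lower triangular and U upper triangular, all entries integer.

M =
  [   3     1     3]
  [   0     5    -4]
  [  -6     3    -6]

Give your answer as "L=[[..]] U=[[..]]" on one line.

  R1 -= 0·R0 → [0,5,-4]
  R2 -= -2·R0 → [0,5,0]
  R2 -= 1·R1 → [0,0,4]

L=[[1,0,0],[0,1,0],[-2,1,1]] U=[[3,1,3],[0,5,-4],[0,0,4]]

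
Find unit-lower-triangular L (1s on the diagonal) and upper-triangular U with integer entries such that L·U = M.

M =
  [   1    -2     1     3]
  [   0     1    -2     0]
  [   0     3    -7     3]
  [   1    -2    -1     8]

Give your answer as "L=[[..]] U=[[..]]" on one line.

L=[[1,0,0,0],[0,1,0,0],[0,3,1,0],[1,0,2,1]] U=[[1,-2,1,3],[0,1,-2,0],[0,0,-1,3],[0,0,0,-1]]

  R1 -= 0·R0 → [0,1,-2,0]
  R2 -= 0·R0 → [0,3,-7,3]
  R3 -= 1·R0 → [0,0,-2,5]
  R2 -= 3·R1 → [0,0,-1,3]
  R3 -= 0·R1 → [0,0,-2,5]
  R3 -= 2·R2 → [0,0,0,-1]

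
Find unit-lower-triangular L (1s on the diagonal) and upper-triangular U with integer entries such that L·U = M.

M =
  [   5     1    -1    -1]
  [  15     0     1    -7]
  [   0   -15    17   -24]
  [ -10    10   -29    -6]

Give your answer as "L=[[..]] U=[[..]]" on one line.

L=[[1,0,0,0],[3,1,0,0],[0,5,1,0],[-2,-4,5,1]] U=[[5,1,-1,-1],[0,-3,4,-4],[0,0,-3,-4],[0,0,0,-4]]

  row1 -= 3·row0 → [0,-3,4,-4]
  row2 -= 0·row0 → [0,-15,17,-24]
  row3 -= -2·row0 → [0,12,-31,-8]
  row2 -= 5·row1 → [0,0,-3,-4]
  row3 -= -4·row1 → [0,0,-15,-24]
  row3 -= 5·row2 → [0,0,0,-4]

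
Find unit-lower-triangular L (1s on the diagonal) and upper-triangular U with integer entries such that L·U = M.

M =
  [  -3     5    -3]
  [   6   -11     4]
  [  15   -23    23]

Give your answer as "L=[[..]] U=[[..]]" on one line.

  row1 -= -2·row0 → [0,-1,-2]
  row2 -= -5·row0 → [0,2,8]
  row2 -= -2·row1 → [0,0,4]

L=[[1,0,0],[-2,1,0],[-5,-2,1]] U=[[-3,5,-3],[0,-1,-2],[0,0,4]]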